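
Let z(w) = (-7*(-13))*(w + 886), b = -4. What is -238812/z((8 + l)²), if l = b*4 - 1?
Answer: -34116/12571 ≈ -2.7139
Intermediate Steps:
l = -17 (l = -4*4 - 1 = -16 - 1 = -17)
z(w) = 80626 + 91*w (z(w) = 91*(886 + w) = 80626 + 91*w)
-238812/z((8 + l)²) = -238812/(80626 + 91*(8 - 17)²) = -238812/(80626 + 91*(-9)²) = -238812/(80626 + 91*81) = -238812/(80626 + 7371) = -238812/87997 = -238812*1/87997 = -34116/12571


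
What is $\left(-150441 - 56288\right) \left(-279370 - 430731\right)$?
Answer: $146798469629$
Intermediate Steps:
$\left(-150441 - 56288\right) \left(-279370 - 430731\right) = - 206729 \left(-279370 - 430731\right) = \left(-206729\right) \left(-710101\right) = 146798469629$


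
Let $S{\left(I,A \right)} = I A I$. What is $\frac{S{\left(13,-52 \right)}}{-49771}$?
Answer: $\frac{8788}{49771} \approx 0.17657$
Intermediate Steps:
$S{\left(I,A \right)} = A I^{2}$ ($S{\left(I,A \right)} = A I I = A I^{2}$)
$\frac{S{\left(13,-52 \right)}}{-49771} = \frac{\left(-52\right) 13^{2}}{-49771} = \left(-52\right) 169 \left(- \frac{1}{49771}\right) = \left(-8788\right) \left(- \frac{1}{49771}\right) = \frac{8788}{49771}$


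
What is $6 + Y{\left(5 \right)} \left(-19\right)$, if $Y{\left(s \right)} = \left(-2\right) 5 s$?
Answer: $956$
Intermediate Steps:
$Y{\left(s \right)} = - 10 s$
$6 + Y{\left(5 \right)} \left(-19\right) = 6 + \left(-10\right) 5 \left(-19\right) = 6 - -950 = 6 + 950 = 956$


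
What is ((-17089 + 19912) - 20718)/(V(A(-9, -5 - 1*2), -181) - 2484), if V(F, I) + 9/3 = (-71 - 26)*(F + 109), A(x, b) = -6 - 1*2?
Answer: 17895/12284 ≈ 1.4568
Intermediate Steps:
A(x, b) = -8 (A(x, b) = -6 - 2 = -8)
V(F, I) = -10576 - 97*F (V(F, I) = -3 + (-71 - 26)*(F + 109) = -3 - 97*(109 + F) = -3 + (-10573 - 97*F) = -10576 - 97*F)
((-17089 + 19912) - 20718)/(V(A(-9, -5 - 1*2), -181) - 2484) = ((-17089 + 19912) - 20718)/((-10576 - 97*(-8)) - 2484) = (2823 - 20718)/((-10576 + 776) - 2484) = -17895/(-9800 - 2484) = -17895/(-12284) = -17895*(-1/12284) = 17895/12284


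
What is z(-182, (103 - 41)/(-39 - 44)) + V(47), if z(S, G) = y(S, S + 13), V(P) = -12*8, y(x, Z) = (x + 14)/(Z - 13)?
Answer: -1236/13 ≈ -95.077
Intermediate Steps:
y(x, Z) = (14 + x)/(-13 + Z)
V(P) = -96
z(S, G) = (14 + S)/S (z(S, G) = (14 + S)/(-13 + (S + 13)) = (14 + S)/(-13 + (13 + S)) = (14 + S)/S)
z(-182, (103 - 41)/(-39 - 44)) + V(47) = (14 - 182)/(-182) - 96 = -1/182*(-168) - 96 = 12/13 - 96 = -1236/13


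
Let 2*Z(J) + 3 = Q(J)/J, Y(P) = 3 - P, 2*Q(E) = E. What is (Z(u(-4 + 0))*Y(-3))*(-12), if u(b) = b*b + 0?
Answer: 90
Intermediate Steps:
Q(E) = E/2
u(b) = b**2 (u(b) = b**2 + 0 = b**2)
Z(J) = -5/4 (Z(J) = -3/2 + ((J/2)/J)/2 = -3/2 + (1/2)*(1/2) = -3/2 + 1/4 = -5/4)
(Z(u(-4 + 0))*Y(-3))*(-12) = -5*(3 - 1*(-3))/4*(-12) = -5*(3 + 3)/4*(-12) = -5/4*6*(-12) = -15/2*(-12) = 90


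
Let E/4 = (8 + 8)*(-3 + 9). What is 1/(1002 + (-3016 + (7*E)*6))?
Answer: 1/14114 ≈ 7.0852e-5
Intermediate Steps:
E = 384 (E = 4*((8 + 8)*(-3 + 9)) = 4*(16*6) = 4*96 = 384)
1/(1002 + (-3016 + (7*E)*6)) = 1/(1002 + (-3016 + (7*384)*6)) = 1/(1002 + (-3016 + 2688*6)) = 1/(1002 + (-3016 + 16128)) = 1/(1002 + 13112) = 1/14114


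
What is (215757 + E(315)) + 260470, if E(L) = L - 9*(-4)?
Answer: 476578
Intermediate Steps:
E(L) = 36 + L (E(L) = L + 36 = 36 + L)
(215757 + E(315)) + 260470 = (215757 + (36 + 315)) + 260470 = (215757 + 351) + 260470 = 216108 + 260470 = 476578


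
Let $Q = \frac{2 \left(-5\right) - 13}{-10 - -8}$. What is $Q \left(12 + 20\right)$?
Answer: $368$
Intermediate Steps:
$Q = \frac{23}{2}$ ($Q = \frac{-10 - 13}{-10 + 8} = - \frac{23}{-2} = \left(-23\right) \left(- \frac{1}{2}\right) = \frac{23}{2} \approx 11.5$)
$Q \left(12 + 20\right) = \frac{23 \left(12 + 20\right)}{2} = \frac{23}{2} \cdot 32 = 368$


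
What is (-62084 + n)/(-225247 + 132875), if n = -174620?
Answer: 59176/23093 ≈ 2.5625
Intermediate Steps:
(-62084 + n)/(-225247 + 132875) = (-62084 - 174620)/(-225247 + 132875) = -236704/(-92372) = -236704*(-1/92372) = 59176/23093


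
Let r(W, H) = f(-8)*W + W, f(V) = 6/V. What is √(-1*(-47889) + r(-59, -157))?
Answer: √191497/2 ≈ 218.80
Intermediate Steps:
r(W, H) = W/4 (r(W, H) = (6/(-8))*W + W = (6*(-⅛))*W + W = -3*W/4 + W = W/4)
√(-1*(-47889) + r(-59, -157)) = √(-1*(-47889) + (¼)*(-59)) = √(47889 - 59/4) = √(191497/4) = √191497/2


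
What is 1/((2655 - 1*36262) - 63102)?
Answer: -1/96709 ≈ -1.0340e-5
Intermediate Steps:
1/((2655 - 1*36262) - 63102) = 1/((2655 - 36262) - 63102) = 1/(-33607 - 63102) = 1/(-96709) = -1/96709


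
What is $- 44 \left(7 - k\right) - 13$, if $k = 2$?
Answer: $-233$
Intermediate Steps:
$- 44 \left(7 - k\right) - 13 = - 44 \left(7 - 2\right) - 13 = \left(-44\right) 5 - 13 = -220 - 13 = -233$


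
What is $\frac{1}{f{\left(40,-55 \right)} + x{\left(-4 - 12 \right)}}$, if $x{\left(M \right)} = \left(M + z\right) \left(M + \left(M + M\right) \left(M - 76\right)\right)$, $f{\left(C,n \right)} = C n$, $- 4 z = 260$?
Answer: $- \frac{1}{239368} \approx -4.1777 \cdot 10^{-6}$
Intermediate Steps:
$z = -65$ ($z = \left(- \frac{1}{4}\right) 260 = -65$)
$x{\left(M \right)} = \left(-65 + M\right) \left(M + 2 M \left(-76 + M\right)\right)$ ($x{\left(M \right)} = \left(M - 65\right) \left(M + \left(M + M\right) \left(M - 76\right)\right) = \left(-65 + M\right) \left(M + 2 M \left(-76 + M\right)\right)$)
$\frac{1}{f{\left(40,-55 \right)} + x{\left(-4 - 12 \right)}} = \frac{1}{40 \left(-55\right) + \left(-4 - 12\right) \left(9815 - 281 \left(-4 - 12\right) + 2 \left(-4 - 12\right)^{2}\right)} = \frac{1}{-2200 + \left(-4 - 12\right) \left(9815 - 281 \left(-4 - 12\right) + 2 \left(-4 - 12\right)^{2}\right)} = \frac{1}{-2200 - 16 \left(9815 - -4496 + 2 \left(-16\right)^{2}\right)} = \frac{1}{-2200 - 16 \left(9815 + 4496 + 2 \cdot 256\right)} = \frac{1}{-2200 - 16 \left(9815 + 4496 + 512\right)} = \frac{1}{-2200 - 237168} = \frac{1}{-239368} = - \frac{1}{239368}$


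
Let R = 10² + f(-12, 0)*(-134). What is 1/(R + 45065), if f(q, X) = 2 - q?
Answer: 1/43289 ≈ 2.3101e-5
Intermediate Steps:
R = -1776 (R = 10² + (2 - 1*(-12))*(-134) = 100 + (2 + 12)*(-134) = 100 + 14*(-134) = 100 - 1876 = -1776)
1/(R + 45065) = 1/(-1776 + 45065) = 1/43289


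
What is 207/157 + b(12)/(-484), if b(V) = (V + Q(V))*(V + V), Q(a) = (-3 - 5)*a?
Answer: 104175/18997 ≈ 5.4838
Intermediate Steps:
Q(a) = -8*a
b(V) = -14*V**2 (b(V) = (V - 8*V)*(V + V) = (-7*V)*(2*V) = -14*V**2)
207/157 + b(12)/(-484) = 207/157 - 14*12**2/(-484) = 207*(1/157) - 14*144*(-1/484) = 207/157 - 2016*(-1/484) = 207/157 + 504/121 = 104175/18997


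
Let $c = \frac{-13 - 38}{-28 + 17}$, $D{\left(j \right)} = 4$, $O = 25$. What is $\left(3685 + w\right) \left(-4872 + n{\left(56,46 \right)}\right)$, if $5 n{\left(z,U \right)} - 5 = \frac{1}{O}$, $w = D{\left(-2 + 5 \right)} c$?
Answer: $- \frac{24804917886}{1375} \approx -1.804 \cdot 10^{7}$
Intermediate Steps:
$c = \frac{51}{11}$ ($c = - \frac{51}{-11} = \left(-51\right) \left(- \frac{1}{11}\right) = \frac{51}{11} \approx 4.6364$)
$w = \frac{204}{11}$ ($w = 4 \cdot \frac{51}{11} = \frac{204}{11} \approx 18.545$)
$n{\left(z,U \right)} = \frac{126}{125}$ ($n{\left(z,U \right)} = 1 + \frac{1}{5 \cdot 25} = 1 + \frac{1}{5} \cdot \frac{1}{25} = 1 + \frac{1}{125} = \frac{126}{125}$)
$\left(3685 + w\right) \left(-4872 + n{\left(56,46 \right)}\right) = \left(3685 + \frac{204}{11}\right) \left(-4872 + \frac{126}{125}\right) = \frac{40739}{11} \left(- \frac{608874}{125}\right) = - \frac{24804917886}{1375}$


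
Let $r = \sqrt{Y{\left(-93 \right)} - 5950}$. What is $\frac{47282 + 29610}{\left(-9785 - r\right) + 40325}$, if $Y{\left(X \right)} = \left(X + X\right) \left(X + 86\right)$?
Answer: $\frac{293535210}{116587031} + \frac{19223 i \sqrt{1162}}{116587031} \approx 2.5177 + 0.0056205 i$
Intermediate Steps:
$Y{\left(X \right)} = 2 X \left(86 + X\right)$
$r = 2 i \sqrt{1162}$ ($r = \sqrt{2 \left(-93\right) \left(86 - 93\right) - 5950} = \sqrt{2 \left(-93\right) \left(-7\right) - 5950} = \sqrt{1302 - 5950} = \sqrt{-4648} = 2 i \sqrt{1162} \approx 68.176 i$)
$\frac{47282 + 29610}{\left(-9785 - r\right) + 40325} = \frac{47282 + 29610}{\left(-9785 - 2 i \sqrt{1162}\right) + 40325} = \frac{76892}{\left(-9785 - 2 i \sqrt{1162}\right) + 40325} = \frac{76892}{30540 - 2 i \sqrt{1162}}$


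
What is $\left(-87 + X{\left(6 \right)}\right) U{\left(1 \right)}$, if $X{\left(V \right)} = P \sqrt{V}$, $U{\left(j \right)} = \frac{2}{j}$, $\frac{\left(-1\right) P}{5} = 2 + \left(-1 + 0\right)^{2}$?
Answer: $-174 - 30 \sqrt{6} \approx -247.48$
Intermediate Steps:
$P = -15$ ($P = - 5 \left(2 + \left(-1 + 0\right)^{2}\right) = - 5 \left(2 + \left(-1\right)^{2}\right) = - 5 \left(2 + 1\right) = \left(-5\right) 3 = -15$)
$X{\left(V \right)} = - 15 \sqrt{V}$
$\left(-87 + X{\left(6 \right)}\right) U{\left(1 \right)} = \left(-87 - 15 \sqrt{6}\right) \frac{2}{1} = \left(-87 - 15 \sqrt{6}\right) 2 \cdot 1 = \left(-87 - 15 \sqrt{6}\right) 2 = -174 - 30 \sqrt{6}$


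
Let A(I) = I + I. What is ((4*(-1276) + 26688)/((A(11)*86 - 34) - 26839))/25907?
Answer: -21584/647182767 ≈ -3.3351e-5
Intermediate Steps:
A(I) = 2*I
((4*(-1276) + 26688)/((A(11)*86 - 34) - 26839))/25907 = ((4*(-1276) + 26688)/(((2*11)*86 - 34) - 26839))/25907 = ((-5104 + 26688)/((22*86 - 34) - 26839))*(1/25907) = (21584/((1892 - 34) - 26839))*(1/25907) = (21584/(1858 - 26839))*(1/25907) = (21584/(-24981))*(1/25907) = (21584*(-1/24981))*(1/25907) = -21584/24981*1/25907 = -21584/647182767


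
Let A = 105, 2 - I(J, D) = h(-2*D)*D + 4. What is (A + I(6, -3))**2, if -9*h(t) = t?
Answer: 10201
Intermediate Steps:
h(t) = -t/9
I(J, D) = -2 - 2*D**2/9 (I(J, D) = 2 - ((-(-2)*D/9)*D + 4) = 2 - ((2*D/9)*D + 4) = 2 - (2*D**2/9 + 4) = 2 - (4 + 2*D**2/9) = 2 + (-4 - 2*D**2/9) = -2 - 2*D**2/9)
(A + I(6, -3))**2 = (105 + (-2 - 2/9*(-3)**2))**2 = (105 + (-2 - 2/9*9))**2 = (105 + (-2 - 2))**2 = (105 - 4)**2 = 101**2 = 10201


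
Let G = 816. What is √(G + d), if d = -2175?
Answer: 3*I*√151 ≈ 36.865*I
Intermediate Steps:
√(G + d) = √(816 - 2175) = √(-1359) = 3*I*√151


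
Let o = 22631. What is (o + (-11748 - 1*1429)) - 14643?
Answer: -5189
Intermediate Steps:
(o + (-11748 - 1*1429)) - 14643 = (22631 + (-11748 - 1*1429)) - 14643 = (22631 + (-11748 - 1429)) - 14643 = (22631 - 13177) - 14643 = 9454 - 14643 = -5189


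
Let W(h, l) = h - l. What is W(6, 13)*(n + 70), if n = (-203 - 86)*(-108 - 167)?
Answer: -556815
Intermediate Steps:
n = 79475 (n = -289*(-275) = 79475)
W(6, 13)*(n + 70) = (6 - 1*13)*(79475 + 70) = (6 - 13)*79545 = -7*79545 = -556815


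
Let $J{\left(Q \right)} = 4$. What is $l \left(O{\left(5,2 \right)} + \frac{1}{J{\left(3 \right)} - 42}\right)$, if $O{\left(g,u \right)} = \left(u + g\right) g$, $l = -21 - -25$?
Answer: $\frac{2658}{19} \approx 139.89$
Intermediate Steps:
$l = 4$ ($l = -21 + 25 = 4$)
$O{\left(g,u \right)} = g \left(g + u\right)$ ($O{\left(g,u \right)} = \left(g + u\right) g = g \left(g + u\right)$)
$l \left(O{\left(5,2 \right)} + \frac{1}{J{\left(3 \right)} - 42}\right) = 4 \left(5 \left(5 + 2\right) + \frac{1}{4 - 42}\right) = 4 \left(5 \cdot 7 + \frac{1}{-38}\right) = 4 \left(35 - \frac{1}{38}\right) = 4 \cdot \frac{1329}{38} = \frac{2658}{19}$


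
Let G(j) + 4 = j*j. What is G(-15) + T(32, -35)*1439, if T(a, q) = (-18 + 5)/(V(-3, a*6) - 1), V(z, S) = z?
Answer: 19591/4 ≈ 4897.8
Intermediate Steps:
G(j) = -4 + j**2 (G(j) = -4 + j*j = -4 + j**2)
T(a, q) = 13/4 (T(a, q) = (-18 + 5)/(-3 - 1) = -13/(-4) = -13*(-1/4) = 13/4)
G(-15) + T(32, -35)*1439 = (-4 + (-15)**2) + (13/4)*1439 = (-4 + 225) + 18707/4 = 221 + 18707/4 = 19591/4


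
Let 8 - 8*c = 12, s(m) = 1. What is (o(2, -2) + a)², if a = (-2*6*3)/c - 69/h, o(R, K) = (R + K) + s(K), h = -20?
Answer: 2337841/400 ≈ 5844.6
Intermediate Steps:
o(R, K) = 1 + K + R (o(R, K) = (R + K) + 1 = (K + R) + 1 = 1 + K + R)
c = -½ (c = 1 - ⅛*12 = 1 - 3/2 = -½ ≈ -0.50000)
a = 1509/20 (a = (-2*6*3)/(-½) - 69/(-20) = -12*3*(-2) - 69*(-1/20) = -36*(-2) + 69/20 = 72 + 69/20 = 1509/20 ≈ 75.450)
(o(2, -2) + a)² = ((1 - 2 + 2) + 1509/20)² = (1 + 1509/20)² = (1529/20)² = 2337841/400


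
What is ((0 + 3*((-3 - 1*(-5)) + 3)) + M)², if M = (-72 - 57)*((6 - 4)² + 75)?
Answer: 103550976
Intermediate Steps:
M = -10191 (M = -129*(2² + 75) = -129*(4 + 75) = -129*79 = -10191)
((0 + 3*((-3 - 1*(-5)) + 3)) + M)² = ((0 + 3*((-3 - 1*(-5)) + 3)) - 10191)² = ((0 + 3*((-3 + 5) + 3)) - 10191)² = ((0 + 3*(2 + 3)) - 10191)² = ((0 + 3*5) - 10191)² = ((0 + 15) - 10191)² = (15 - 10191)² = (-10176)² = 103550976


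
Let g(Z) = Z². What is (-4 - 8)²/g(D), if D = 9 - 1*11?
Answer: 36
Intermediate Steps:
D = -2 (D = 9 - 11 = -2)
(-4 - 8)²/g(D) = (-4 - 8)²/((-2)²) = (-12)²/4 = 144*(¼) = 36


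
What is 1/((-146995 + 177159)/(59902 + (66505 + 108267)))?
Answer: 117337/15082 ≈ 7.7799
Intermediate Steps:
1/((-146995 + 177159)/(59902 + (66505 + 108267))) = 1/(30164/(59902 + 174772)) = 1/(30164/234674) = 1/(30164*(1/234674)) = 1/(15082/117337) = 117337/15082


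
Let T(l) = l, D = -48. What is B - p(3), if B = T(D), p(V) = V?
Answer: -51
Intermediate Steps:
B = -48
B - p(3) = -48 - 1*3 = -48 - 3 = -51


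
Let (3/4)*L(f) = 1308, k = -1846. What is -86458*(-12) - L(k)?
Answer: 1035752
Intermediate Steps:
L(f) = 1744 (L(f) = (4/3)*1308 = 1744)
-86458*(-12) - L(k) = -86458*(-12) - 1*1744 = 1037496 - 1744 = 1035752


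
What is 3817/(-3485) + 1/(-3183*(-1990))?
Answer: -4835504681/4414916490 ≈ -1.0953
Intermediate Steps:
3817/(-3485) + 1/(-3183*(-1990)) = 3817*(-1/3485) - 1/3183*(-1/1990) = -3817/3485 + 1/6334170 = -4835504681/4414916490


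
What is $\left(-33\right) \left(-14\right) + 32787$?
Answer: $33249$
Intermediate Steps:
$\left(-33\right) \left(-14\right) + 32787 = 462 + 32787 = 33249$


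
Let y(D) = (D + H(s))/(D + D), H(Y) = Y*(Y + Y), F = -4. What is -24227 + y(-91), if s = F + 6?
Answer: -4409231/182 ≈ -24227.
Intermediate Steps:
s = 2 (s = -4 + 6 = 2)
H(Y) = 2*Y**2 (H(Y) = Y*(2*Y) = 2*Y**2)
y(D) = (8 + D)/(2*D) (y(D) = (D + 2*2**2)/(D + D) = (D + 2*4)/((2*D)) = (D + 8)*(1/(2*D)) = (8 + D)*(1/(2*D)) = (8 + D)/(2*D))
-24227 + y(-91) = -24227 + (1/2)*(8 - 91)/(-91) = -24227 + (1/2)*(-1/91)*(-83) = -24227 + 83/182 = -4409231/182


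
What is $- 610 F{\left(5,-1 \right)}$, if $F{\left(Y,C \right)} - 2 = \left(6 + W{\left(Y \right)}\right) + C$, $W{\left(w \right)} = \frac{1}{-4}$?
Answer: $- \frac{8235}{2} \approx -4117.5$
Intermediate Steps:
$W{\left(w \right)} = - \frac{1}{4}$
$F{\left(Y,C \right)} = \frac{31}{4} + C$ ($F{\left(Y,C \right)} = 2 + \left(\left(6 - \frac{1}{4}\right) + C\right) = 2 + \left(\frac{23}{4} + C\right) = \frac{31}{4} + C$)
$- 610 F{\left(5,-1 \right)} = - 610 \left(\frac{31}{4} - 1\right) = \left(-610\right) \frac{27}{4} = - \frac{8235}{2}$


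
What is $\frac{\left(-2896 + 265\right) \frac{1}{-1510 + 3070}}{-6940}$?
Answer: $\frac{877}{3608800} \approx 0.00024302$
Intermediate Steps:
$\frac{\left(-2896 + 265\right) \frac{1}{-1510 + 3070}}{-6940} = - \frac{2631}{1560} \left(- \frac{1}{6940}\right) = \left(-2631\right) \frac{1}{1560} \left(- \frac{1}{6940}\right) = \left(- \frac{877}{520}\right) \left(- \frac{1}{6940}\right) = \frac{877}{3608800}$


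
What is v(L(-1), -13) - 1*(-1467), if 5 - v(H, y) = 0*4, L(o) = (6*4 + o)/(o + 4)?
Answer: 1472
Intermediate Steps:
L(o) = (24 + o)/(4 + o)
v(H, y) = 5 (v(H, y) = 5 - 0*4 = 5 - 1*0 = 5 + 0 = 5)
v(L(-1), -13) - 1*(-1467) = 5 - 1*(-1467) = 5 + 1467 = 1472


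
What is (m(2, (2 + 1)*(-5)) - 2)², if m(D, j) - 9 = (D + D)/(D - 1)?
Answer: 121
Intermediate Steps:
m(D, j) = 9 + 2*D/(-1 + D) (m(D, j) = 9 + (D + D)/(D - 1) = 9 + (2*D)/(-1 + D) = 9 + 2*D/(-1 + D))
(m(2, (2 + 1)*(-5)) - 2)² = ((-9 + 11*2)/(-1 + 2) - 2)² = ((-9 + 22)/1 - 2)² = (1*13 - 2)² = (13 - 2)² = 11² = 121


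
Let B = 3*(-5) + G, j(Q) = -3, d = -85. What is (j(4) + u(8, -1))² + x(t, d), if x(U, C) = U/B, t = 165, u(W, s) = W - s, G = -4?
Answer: 519/19 ≈ 27.316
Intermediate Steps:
B = -19 (B = 3*(-5) - 4 = -15 - 4 = -19)
x(U, C) = -U/19 (x(U, C) = U/(-19) = U*(-1/19) = -U/19)
(j(4) + u(8, -1))² + x(t, d) = (-3 + (8 - 1*(-1)))² - 1/19*165 = (-3 + (8 + 1))² - 165/19 = (-3 + 9)² - 165/19 = 6² - 165/19 = 36 - 165/19 = 519/19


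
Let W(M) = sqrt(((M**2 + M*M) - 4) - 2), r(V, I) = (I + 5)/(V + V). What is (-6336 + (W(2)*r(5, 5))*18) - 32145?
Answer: -38481 + 18*sqrt(2) ≈ -38456.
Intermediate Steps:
r(V, I) = (5 + I)/(2*V) (r(V, I) = (5 + I)/((2*V)) = (5 + I)*(1/(2*V)) = (5 + I)/(2*V))
W(M) = sqrt(-6 + 2*M**2) (W(M) = sqrt(((M**2 + M**2) - 4) - 2) = sqrt((2*M**2 - 4) - 2) = sqrt((-4 + 2*M**2) - 2) = sqrt(-6 + 2*M**2))
(-6336 + (W(2)*r(5, 5))*18) - 32145 = (-6336 + (sqrt(-6 + 2*2**2)*((1/2)*(5 + 5)/5))*18) - 32145 = (-6336 + (sqrt(-6 + 2*4)*((1/2)*(1/5)*10))*18) - 32145 = (-6336 + (sqrt(-6 + 8)*1)*18) - 32145 = (-6336 + (sqrt(2)*1)*18) - 32145 = (-6336 + sqrt(2)*18) - 32145 = (-6336 + 18*sqrt(2)) - 32145 = -38481 + 18*sqrt(2)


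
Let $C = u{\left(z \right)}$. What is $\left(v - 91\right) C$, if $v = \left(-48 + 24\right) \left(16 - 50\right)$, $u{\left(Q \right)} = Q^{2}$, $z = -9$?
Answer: $58725$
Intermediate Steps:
$C = 81$ ($C = \left(-9\right)^{2} = 81$)
$v = 816$ ($v = \left(-24\right) \left(-34\right) = 816$)
$\left(v - 91\right) C = \left(816 - 91\right) 81 = 725 \cdot 81 = 58725$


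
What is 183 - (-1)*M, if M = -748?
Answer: -565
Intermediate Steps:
183 - (-1)*M = 183 - (-1)*(-748) = 183 - 1*748 = 183 - 748 = -565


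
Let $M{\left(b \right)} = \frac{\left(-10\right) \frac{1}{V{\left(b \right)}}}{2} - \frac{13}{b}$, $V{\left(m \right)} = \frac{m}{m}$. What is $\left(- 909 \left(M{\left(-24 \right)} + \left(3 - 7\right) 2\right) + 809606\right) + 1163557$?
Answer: $\frac{15875901}{8} \approx 1.9845 \cdot 10^{6}$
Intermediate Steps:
$V{\left(m \right)} = 1$
$M{\left(b \right)} = -5 - \frac{13}{b}$ ($M{\left(b \right)} = \frac{\left(-10\right) 1^{-1}}{2} - \frac{13}{b} = \left(-10\right) 1 \cdot \frac{1}{2} - \frac{13}{b} = \left(-10\right) \frac{1}{2} - \frac{13}{b} = -5 - \frac{13}{b}$)
$\left(- 909 \left(M{\left(-24 \right)} + \left(3 - 7\right) 2\right) + 809606\right) + 1163557 = \left(- 909 \left(\left(-5 - \frac{13}{-24}\right) + \left(3 - 7\right) 2\right) + 809606\right) + 1163557 = \left(- 909 \left(\left(-5 - - \frac{13}{24}\right) - 8\right) + 809606\right) + 1163557 = \left(- 909 \left(\left(-5 + \frac{13}{24}\right) - 8\right) + 809606\right) + 1163557 = \left(- 909 \left(- \frac{107}{24} - 8\right) + 809606\right) + 1163557 = \left(\left(-909\right) \left(- \frac{299}{24}\right) + 809606\right) + 1163557 = \left(\frac{90597}{8} + 809606\right) + 1163557 = \frac{6567445}{8} + 1163557 = \frac{15875901}{8}$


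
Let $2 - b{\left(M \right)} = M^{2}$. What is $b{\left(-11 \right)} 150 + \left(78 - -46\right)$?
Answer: $-17726$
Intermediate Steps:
$b{\left(M \right)} = 2 - M^{2}$
$b{\left(-11 \right)} 150 + \left(78 - -46\right) = \left(2 - \left(-11\right)^{2}\right) 150 + \left(78 - -46\right) = \left(2 - 121\right) 150 + \left(78 + 46\right) = \left(2 - 121\right) 150 + 124 = \left(-119\right) 150 + 124 = -17850 + 124 = -17726$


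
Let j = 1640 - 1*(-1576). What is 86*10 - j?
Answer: -2356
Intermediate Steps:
j = 3216 (j = 1640 + 1576 = 3216)
86*10 - j = 86*10 - 1*3216 = 860 - 3216 = -2356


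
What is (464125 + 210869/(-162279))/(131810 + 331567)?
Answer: 75317530006/75196356183 ≈ 1.0016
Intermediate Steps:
(464125 + 210869/(-162279))/(131810 + 331567) = (464125 + 210869*(-1/162279))/463377 = (464125 - 210869/162279)*(1/463377) = (75317530006/162279)*(1/463377) = 75317530006/75196356183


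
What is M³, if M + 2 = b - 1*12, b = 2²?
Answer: -1000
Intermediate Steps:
b = 4
M = -10 (M = -2 + (4 - 1*12) = -2 + (4 - 12) = -2 - 8 = -10)
M³ = (-10)³ = -1000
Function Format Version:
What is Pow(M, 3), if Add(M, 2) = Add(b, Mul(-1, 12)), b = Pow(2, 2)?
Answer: -1000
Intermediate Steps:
b = 4
M = -10 (M = Add(-2, Add(4, Mul(-1, 12))) = Add(-2, Add(4, -12)) = Add(-2, -8) = -10)
Pow(M, 3) = Pow(-10, 3) = -1000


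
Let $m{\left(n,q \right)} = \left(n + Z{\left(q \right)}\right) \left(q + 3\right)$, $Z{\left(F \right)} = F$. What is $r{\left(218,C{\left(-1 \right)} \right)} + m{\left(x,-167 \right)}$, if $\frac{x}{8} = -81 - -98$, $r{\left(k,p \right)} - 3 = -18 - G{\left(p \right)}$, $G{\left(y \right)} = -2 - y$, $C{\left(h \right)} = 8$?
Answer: $5079$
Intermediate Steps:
$r{\left(k,p \right)} = -13 + p$ ($r{\left(k,p \right)} = 3 - \left(16 - p\right) = 3 + \left(-18 + \left(2 + p\right)\right) = 3 + \left(-16 + p\right) = -13 + p$)
$x = 136$ ($x = 8 \left(-81 - -98\right) = 8 \left(-81 + 98\right) = 8 \cdot 17 = 136$)
$m{\left(n,q \right)} = \left(3 + q\right) \left(n + q\right)$ ($m{\left(n,q \right)} = \left(n + q\right) \left(q + 3\right) = \left(n + q\right) \left(3 + q\right) = \left(3 + q\right) \left(n + q\right)$)
$r{\left(218,C{\left(-1 \right)} \right)} + m{\left(x,-167 \right)} = \left(-13 + 8\right) + \left(\left(-167\right)^{2} + 3 \cdot 136 + 3 \left(-167\right) + 136 \left(-167\right)\right) = -5 + \left(27889 + 408 - 501 - 22712\right) = -5 + 5084 = 5079$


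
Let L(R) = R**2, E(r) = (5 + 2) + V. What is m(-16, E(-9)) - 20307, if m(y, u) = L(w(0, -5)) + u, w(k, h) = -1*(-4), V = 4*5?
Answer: -20264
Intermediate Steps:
V = 20
E(r) = 27 (E(r) = (5 + 2) + 20 = 7 + 20 = 27)
w(k, h) = 4
m(y, u) = 16 + u (m(y, u) = 4**2 + u = 16 + u)
m(-16, E(-9)) - 20307 = (16 + 27) - 20307 = 43 - 20307 = -20264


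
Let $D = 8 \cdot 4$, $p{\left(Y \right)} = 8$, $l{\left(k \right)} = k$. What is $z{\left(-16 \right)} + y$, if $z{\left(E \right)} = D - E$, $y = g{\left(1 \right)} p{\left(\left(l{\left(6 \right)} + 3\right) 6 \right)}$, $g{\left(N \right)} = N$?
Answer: $56$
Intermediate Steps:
$D = 32$
$y = 8$ ($y = 1 \cdot 8 = 8$)
$z{\left(E \right)} = 32 - E$
$z{\left(-16 \right)} + y = \left(32 - -16\right) + 8 = \left(32 + 16\right) + 8 = 48 + 8 = 56$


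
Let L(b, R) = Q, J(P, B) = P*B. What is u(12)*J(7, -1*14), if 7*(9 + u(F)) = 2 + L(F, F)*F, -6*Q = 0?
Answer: 854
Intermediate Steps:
J(P, B) = B*P
Q = 0 (Q = -⅙*0 = 0)
L(b, R) = 0
u(F) = -61/7 (u(F) = -9 + (2 + 0*F)/7 = -9 + (2 + 0)/7 = -9 + (⅐)*2 = -9 + 2/7 = -61/7)
u(12)*J(7, -1*14) = -61*(-1*14)*7/7 = -(-122)*7 = -61/7*(-98) = 854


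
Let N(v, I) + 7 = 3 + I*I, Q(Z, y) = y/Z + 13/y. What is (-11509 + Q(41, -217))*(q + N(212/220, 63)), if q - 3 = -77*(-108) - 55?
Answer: -178968261665/1271 ≈ -1.4081e+8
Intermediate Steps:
q = 8264 (q = 3 + (-77*(-108) - 55) = 3 + (8316 - 55) = 3 + 8261 = 8264)
Q(Z, y) = 13/y + y/Z
N(v, I) = -4 + I² (N(v, I) = -7 + (3 + I*I) = -7 + (3 + I²) = -4 + I²)
(-11509 + Q(41, -217))*(q + N(212/220, 63)) = (-11509 + (13/(-217) - 217/41))*(8264 + (-4 + 63²)) = (-11509 + (13*(-1/217) - 217*1/41))*(8264 + (-4 + 3969)) = (-11509 + (-13/217 - 217/41))*(8264 + 3965) = (-11509 - 47622/8897)*12229 = -102443195/8897*12229 = -178968261665/1271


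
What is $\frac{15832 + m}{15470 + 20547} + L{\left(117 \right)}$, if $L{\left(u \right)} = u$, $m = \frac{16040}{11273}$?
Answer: $\frac{47682788173}{406019641} \approx 117.44$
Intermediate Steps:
$m = \frac{16040}{11273}$ ($m = 16040 \cdot \frac{1}{11273} = \frac{16040}{11273} \approx 1.4229$)
$\frac{15832 + m}{15470 + 20547} + L{\left(117 \right)} = \frac{15832 + \frac{16040}{11273}}{15470 + 20547} + 117 = \frac{178490176}{11273 \cdot 36017} + 117 = \frac{178490176}{11273} \cdot \frac{1}{36017} + 117 = \frac{178490176}{406019641} + 117 = \frac{47682788173}{406019641}$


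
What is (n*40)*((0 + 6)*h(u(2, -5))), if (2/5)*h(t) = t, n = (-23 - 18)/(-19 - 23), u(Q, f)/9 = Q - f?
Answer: 36900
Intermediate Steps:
u(Q, f) = -9*f + 9*Q (u(Q, f) = 9*(Q - f) = -9*f + 9*Q)
n = 41/42 (n = -41/(-42) = -41*(-1/42) = 41/42 ≈ 0.97619)
h(t) = 5*t/2
(n*40)*((0 + 6)*h(u(2, -5))) = ((41/42)*40)*((0 + 6)*(5*(-9*(-5) + 9*2)/2)) = 820*(6*(5*(45 + 18)/2))/21 = 820*(6*((5/2)*63))/21 = 820*(6*(315/2))/21 = (820/21)*945 = 36900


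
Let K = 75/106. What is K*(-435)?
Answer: -32625/106 ≈ -307.78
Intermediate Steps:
K = 75/106 (K = 75*(1/106) = 75/106 ≈ 0.70755)
K*(-435) = (75/106)*(-435) = -32625/106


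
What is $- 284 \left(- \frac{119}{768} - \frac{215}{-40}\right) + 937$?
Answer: $- \frac{104735}{192} \approx -545.5$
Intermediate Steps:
$- 284 \left(- \frac{119}{768} - \frac{215}{-40}\right) + 937 = - 284 \left(\left(-119\right) \frac{1}{768} - - \frac{43}{8}\right) + 937 = - 284 \left(- \frac{119}{768} + \frac{43}{8}\right) + 937 = \left(-284\right) \frac{4009}{768} + 937 = - \frac{284639}{192} + 937 = - \frac{104735}{192}$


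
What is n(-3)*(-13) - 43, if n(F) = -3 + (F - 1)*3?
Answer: 152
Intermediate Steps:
n(F) = -6 + 3*F (n(F) = -3 + (-1 + F)*3 = -3 + (-3 + 3*F) = -6 + 3*F)
n(-3)*(-13) - 43 = (-6 + 3*(-3))*(-13) - 43 = (-6 - 9)*(-13) - 43 = -15*(-13) - 43 = 195 - 43 = 152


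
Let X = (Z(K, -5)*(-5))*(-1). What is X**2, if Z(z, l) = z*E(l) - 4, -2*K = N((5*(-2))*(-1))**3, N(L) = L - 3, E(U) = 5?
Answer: 74218225/4 ≈ 1.8555e+7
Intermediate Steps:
N(L) = -3 + L
K = -343/2 (K = -(-3 + (5*(-2))*(-1))**3/2 = -(-3 - 10*(-1))**3/2 = -(-3 + 10)**3/2 = -1/2*7**3 = -1/2*343 = -343/2 ≈ -171.50)
Z(z, l) = -4 + 5*z (Z(z, l) = z*5 - 4 = 5*z - 4 = -4 + 5*z)
X = -8615/2 (X = ((-4 + 5*(-343/2))*(-5))*(-1) = ((-4 - 1715/2)*(-5))*(-1) = -1723/2*(-5)*(-1) = (8615/2)*(-1) = -8615/2 ≈ -4307.5)
X**2 = (-8615/2)**2 = 74218225/4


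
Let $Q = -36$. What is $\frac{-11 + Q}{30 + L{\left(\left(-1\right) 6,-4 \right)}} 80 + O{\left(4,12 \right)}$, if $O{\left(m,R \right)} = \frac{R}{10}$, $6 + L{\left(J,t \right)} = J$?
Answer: $- \frac{9346}{45} \approx -207.69$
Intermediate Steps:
$L{\left(J,t \right)} = -6 + J$
$O{\left(m,R \right)} = \frac{R}{10}$ ($O{\left(m,R \right)} = R \frac{1}{10} = \frac{R}{10}$)
$\frac{-11 + Q}{30 + L{\left(\left(-1\right) 6,-4 \right)}} 80 + O{\left(4,12 \right)} = \frac{-11 - 36}{30 - 12} \cdot 80 + \frac{1}{10} \cdot 12 = - \frac{47}{30 - 12} \cdot 80 + \frac{6}{5} = - \frac{47}{18} \cdot 80 + \frac{6}{5} = \left(-47\right) \frac{1}{18} \cdot 80 + \frac{6}{5} = \left(- \frac{47}{18}\right) 80 + \frac{6}{5} = - \frac{1880}{9} + \frac{6}{5} = - \frac{9346}{45}$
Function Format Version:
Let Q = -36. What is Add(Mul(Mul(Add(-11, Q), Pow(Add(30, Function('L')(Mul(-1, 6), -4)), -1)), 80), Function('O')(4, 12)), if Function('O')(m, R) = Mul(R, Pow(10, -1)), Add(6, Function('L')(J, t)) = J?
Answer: Rational(-9346, 45) ≈ -207.69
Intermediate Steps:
Function('L')(J, t) = Add(-6, J)
Function('O')(m, R) = Mul(Rational(1, 10), R) (Function('O')(m, R) = Mul(R, Rational(1, 10)) = Mul(Rational(1, 10), R))
Add(Mul(Mul(Add(-11, Q), Pow(Add(30, Function('L')(Mul(-1, 6), -4)), -1)), 80), Function('O')(4, 12)) = Add(Mul(Mul(Add(-11, -36), Pow(Add(30, Add(-6, Mul(-1, 6))), -1)), 80), Mul(Rational(1, 10), 12)) = Add(Mul(Mul(-47, Pow(Add(30, Add(-6, -6)), -1)), 80), Rational(6, 5)) = Add(Mul(Mul(-47, Pow(Add(30, -12), -1)), 80), Rational(6, 5)) = Add(Mul(Mul(-47, Pow(18, -1)), 80), Rational(6, 5)) = Add(Mul(Mul(-47, Rational(1, 18)), 80), Rational(6, 5)) = Add(Mul(Rational(-47, 18), 80), Rational(6, 5)) = Add(Rational(-1880, 9), Rational(6, 5)) = Rational(-9346, 45)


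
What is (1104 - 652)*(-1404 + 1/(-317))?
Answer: -201171188/317 ≈ -6.3461e+5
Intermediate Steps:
(1104 - 652)*(-1404 + 1/(-317)) = 452*(-1404 - 1/317) = 452*(-445069/317) = -201171188/317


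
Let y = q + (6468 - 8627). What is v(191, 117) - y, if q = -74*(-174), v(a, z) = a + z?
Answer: -10409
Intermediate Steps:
q = 12876
y = 10717 (y = 12876 + (6468 - 8627) = 12876 - 2159 = 10717)
v(191, 117) - y = (191 + 117) - 1*10717 = 308 - 10717 = -10409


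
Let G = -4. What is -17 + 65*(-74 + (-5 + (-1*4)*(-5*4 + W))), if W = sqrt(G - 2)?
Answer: 48 - 260*I*sqrt(6) ≈ 48.0 - 636.87*I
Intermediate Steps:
W = I*sqrt(6) (W = sqrt(-4 - 2) = sqrt(-6) = I*sqrt(6) ≈ 2.4495*I)
-17 + 65*(-74 + (-5 + (-1*4)*(-5*4 + W))) = -17 + 65*(-74 + (-5 + (-1*4)*(-5*4 + I*sqrt(6)))) = -17 + 65*(-74 + (-5 - 4*(-20 + I*sqrt(6)))) = -17 + 65*(-74 + (-5 + (80 - 4*I*sqrt(6)))) = -17 + 65*(-74 + (75 - 4*I*sqrt(6))) = -17 + 65*(1 - 4*I*sqrt(6)) = -17 + (65 - 260*I*sqrt(6)) = 48 - 260*I*sqrt(6)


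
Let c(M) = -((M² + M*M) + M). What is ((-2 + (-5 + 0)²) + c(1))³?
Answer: 8000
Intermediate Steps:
c(M) = -M - 2*M² (c(M) = -((M² + M²) + M) = -(2*M² + M) = -(M + 2*M²) = -M - 2*M²)
((-2 + (-5 + 0)²) + c(1))³ = ((-2 + (-5 + 0)²) - 1*1*(1 + 2*1))³ = ((-2 + (-5)²) - 1*1*(1 + 2))³ = ((-2 + 25) - 1*1*3)³ = (23 - 3)³ = 20³ = 8000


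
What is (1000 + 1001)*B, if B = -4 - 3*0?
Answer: -8004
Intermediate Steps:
B = -4 (B = -4 + 0 = -4)
(1000 + 1001)*B = (1000 + 1001)*(-4) = 2001*(-4) = -8004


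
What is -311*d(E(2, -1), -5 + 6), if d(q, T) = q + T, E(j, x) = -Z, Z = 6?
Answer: 1555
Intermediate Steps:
E(j, x) = -6 (E(j, x) = -1*6 = -6)
d(q, T) = T + q
-311*d(E(2, -1), -5 + 6) = -311*((-5 + 6) - 6) = -311*(1 - 6) = -311*(-5) = 1555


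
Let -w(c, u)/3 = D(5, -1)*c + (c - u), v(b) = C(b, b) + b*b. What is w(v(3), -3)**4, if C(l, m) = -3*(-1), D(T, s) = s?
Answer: 6561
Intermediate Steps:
C(l, m) = 3
v(b) = 3 + b**2 (v(b) = 3 + b*b = 3 + b**2)
w(c, u) = 3*u (w(c, u) = -3*(-c + (c - u)) = -(-3)*u = 3*u)
w(v(3), -3)**4 = (3*(-3))**4 = (-9)**4 = 6561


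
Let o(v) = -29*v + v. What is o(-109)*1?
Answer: 3052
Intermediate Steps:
o(v) = -28*v
o(-109)*1 = -28*(-109)*1 = 3052*1 = 3052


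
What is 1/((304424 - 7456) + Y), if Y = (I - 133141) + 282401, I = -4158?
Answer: 1/442070 ≈ 2.2621e-6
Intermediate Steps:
Y = 145102 (Y = (-4158 - 133141) + 282401 = -137299 + 282401 = 145102)
1/((304424 - 7456) + Y) = 1/((304424 - 7456) + 145102) = 1/(296968 + 145102) = 1/442070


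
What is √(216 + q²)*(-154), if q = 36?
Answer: -924*√42 ≈ -5988.2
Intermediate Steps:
√(216 + q²)*(-154) = √(216 + 36²)*(-154) = √(216 + 1296)*(-154) = √1512*(-154) = (6*√42)*(-154) = -924*√42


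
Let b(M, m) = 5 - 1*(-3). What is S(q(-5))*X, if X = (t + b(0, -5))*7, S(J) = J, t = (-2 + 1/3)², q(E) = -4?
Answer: -2716/9 ≈ -301.78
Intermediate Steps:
b(M, m) = 8 (b(M, m) = 5 + 3 = 8)
t = 25/9 (t = (-2 + ⅓)² = (-5/3)² = 25/9 ≈ 2.7778)
X = 679/9 (X = (25/9 + 8)*7 = (97/9)*7 = 679/9 ≈ 75.444)
S(q(-5))*X = -4*679/9 = -2716/9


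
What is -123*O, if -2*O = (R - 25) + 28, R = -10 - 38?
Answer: -5535/2 ≈ -2767.5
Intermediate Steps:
R = -48
O = 45/2 (O = -((-48 - 25) + 28)/2 = -(-73 + 28)/2 = -½*(-45) = 45/2 ≈ 22.500)
-123*O = -123*45/2 = -5535/2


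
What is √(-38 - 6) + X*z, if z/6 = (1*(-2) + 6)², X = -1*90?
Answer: -8640 + 2*I*√11 ≈ -8640.0 + 6.6332*I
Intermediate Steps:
X = -90
z = 96 (z = 6*(1*(-2) + 6)² = 6*(-2 + 6)² = 6*4² = 6*16 = 96)
√(-38 - 6) + X*z = √(-38 - 6) - 90*96 = √(-44) - 8640 = 2*I*√11 - 8640 = -8640 + 2*I*√11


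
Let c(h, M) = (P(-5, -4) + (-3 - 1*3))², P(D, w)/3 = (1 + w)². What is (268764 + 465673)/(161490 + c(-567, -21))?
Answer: 66767/14721 ≈ 4.5355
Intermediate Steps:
P(D, w) = 3*(1 + w)²
c(h, M) = 441 (c(h, M) = (3*(1 - 4)² + (-3 - 1*3))² = (3*(-3)² + (-3 - 3))² = (3*9 - 6)² = (27 - 6)² = 21² = 441)
(268764 + 465673)/(161490 + c(-567, -21)) = (268764 + 465673)/(161490 + 441) = 734437/161931 = 734437*(1/161931) = 66767/14721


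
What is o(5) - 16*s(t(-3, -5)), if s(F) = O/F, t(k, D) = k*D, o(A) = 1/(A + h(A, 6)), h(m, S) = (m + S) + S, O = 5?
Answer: -349/66 ≈ -5.2879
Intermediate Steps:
h(m, S) = m + 2*S (h(m, S) = (S + m) + S = m + 2*S)
o(A) = 1/(12 + 2*A) (o(A) = 1/(A + (A + 2*6)) = 1/(A + (A + 12)) = 1/(A + (12 + A)) = 1/(12 + 2*A))
t(k, D) = D*k
s(F) = 5/F
o(5) - 16*s(t(-3, -5)) = 1/(2*(6 + 5)) - 80/((-5*(-3))) = (1/2)/11 - 80/15 = (1/2)*(1/11) - 80/15 = 1/22 - 16*1/3 = 1/22 - 16/3 = -349/66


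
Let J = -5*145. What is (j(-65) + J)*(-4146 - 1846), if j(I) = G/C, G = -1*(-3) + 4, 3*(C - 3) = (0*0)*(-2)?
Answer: 12990656/3 ≈ 4.3302e+6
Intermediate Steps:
J = -725
C = 3 (C = 3 + ((0*0)*(-2))/3 = 3 + (0*(-2))/3 = 3 + (1/3)*0 = 3 + 0 = 3)
G = 7 (G = 3 + 4 = 7)
j(I) = 7/3
(j(-65) + J)*(-4146 - 1846) = (7/3 - 725)*(-4146 - 1846) = -2168/3*(-5992) = 12990656/3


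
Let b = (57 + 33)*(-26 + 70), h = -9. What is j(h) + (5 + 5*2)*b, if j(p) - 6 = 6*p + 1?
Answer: 59353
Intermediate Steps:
j(p) = 7 + 6*p (j(p) = 6 + (6*p + 1) = 6 + (1 + 6*p) = 7 + 6*p)
b = 3960 (b = 90*44 = 3960)
j(h) + (5 + 5*2)*b = (7 + 6*(-9)) + (5 + 5*2)*3960 = (7 - 54) + (5 + 10)*3960 = -47 + 15*3960 = -47 + 59400 = 59353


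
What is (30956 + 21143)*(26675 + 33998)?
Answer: 3161002627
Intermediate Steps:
(30956 + 21143)*(26675 + 33998) = 52099*60673 = 3161002627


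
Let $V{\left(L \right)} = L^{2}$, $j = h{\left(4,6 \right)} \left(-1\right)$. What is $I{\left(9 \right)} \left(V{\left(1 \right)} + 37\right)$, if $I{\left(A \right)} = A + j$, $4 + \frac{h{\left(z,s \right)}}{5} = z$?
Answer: $342$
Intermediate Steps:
$h{\left(z,s \right)} = -20 + 5 z$
$j = 0$ ($j = \left(-20 + 5 \cdot 4\right) \left(-1\right) = \left(-20 + 20\right) \left(-1\right) = 0 \left(-1\right) = 0$)
$I{\left(A \right)} = A$ ($I{\left(A \right)} = A + 0 = A$)
$I{\left(9 \right)} \left(V{\left(1 \right)} + 37\right) = 9 \left(1^{2} + 37\right) = 9 \left(1 + 37\right) = 9 \cdot 38 = 342$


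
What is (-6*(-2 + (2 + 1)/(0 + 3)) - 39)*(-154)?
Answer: 5082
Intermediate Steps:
(-6*(-2 + (2 + 1)/(0 + 3)) - 39)*(-154) = (-6*(-2 + 3/3) - 39)*(-154) = (-6*(-2 + 3*(⅓)) - 39)*(-154) = (-6*(-2 + 1) - 39)*(-154) = (-6*(-1) - 39)*(-154) = (6 - 39)*(-154) = -33*(-154) = 5082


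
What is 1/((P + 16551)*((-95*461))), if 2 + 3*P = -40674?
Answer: -3/393147715 ≈ -7.6307e-9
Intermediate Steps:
P = -40676/3 (P = -2/3 + (1/3)*(-40674) = -2/3 - 13558 = -40676/3 ≈ -13559.)
1/((P + 16551)*((-95*461))) = 1/((-40676/3 + 16551)*((-95*461))) = 1/((8977/3)*(-43795)) = (3/8977)*(-1/43795) = -3/393147715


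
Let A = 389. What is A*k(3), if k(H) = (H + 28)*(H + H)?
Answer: 72354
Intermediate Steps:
k(H) = 2*H*(28 + H) (k(H) = (28 + H)*(2*H) = 2*H*(28 + H))
A*k(3) = 389*(2*3*(28 + 3)) = 389*(2*3*31) = 389*186 = 72354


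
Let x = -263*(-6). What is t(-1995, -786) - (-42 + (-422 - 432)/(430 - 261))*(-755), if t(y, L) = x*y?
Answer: -538034350/169 ≈ -3.1836e+6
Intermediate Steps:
x = 1578
t(y, L) = 1578*y
t(-1995, -786) - (-42 + (-422 - 432)/(430 - 261))*(-755) = 1578*(-1995) - (-42 + (-422 - 432)/(430 - 261))*(-755) = -3148110 - (-42 - 854/169)*(-755) = -3148110 - (-7952)*(-755)/169 = -3148110 - 1*6003760/169 = -3148110 - 6003760/169 = -538034350/169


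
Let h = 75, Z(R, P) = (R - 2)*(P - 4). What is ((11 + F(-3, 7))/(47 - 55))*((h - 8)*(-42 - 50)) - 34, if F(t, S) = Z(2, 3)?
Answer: 16883/2 ≈ 8441.5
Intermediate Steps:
Z(R, P) = (-4 + P)*(-2 + R) (Z(R, P) = (-2 + R)*(-4 + P) = (-4 + P)*(-2 + R))
F(t, S) = 0 (F(t, S) = 8 - 4*2 - 2*3 + 3*2 = 8 - 8 - 6 + 6 = 0)
((11 + F(-3, 7))/(47 - 55))*((h - 8)*(-42 - 50)) - 34 = ((11 + 0)/(47 - 55))*((75 - 8)*(-42 - 50)) - 34 = (11/(-8))*(67*(-92)) - 34 = (11*(-⅛))*(-6164) - 34 = -11/8*(-6164) - 34 = 16951/2 - 34 = 16883/2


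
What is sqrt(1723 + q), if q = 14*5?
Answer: sqrt(1793) ≈ 42.344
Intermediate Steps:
q = 70
sqrt(1723 + q) = sqrt(1723 + 70) = sqrt(1793)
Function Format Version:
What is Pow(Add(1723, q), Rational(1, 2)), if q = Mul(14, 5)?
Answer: Pow(1793, Rational(1, 2)) ≈ 42.344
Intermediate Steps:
q = 70
Pow(Add(1723, q), Rational(1, 2)) = Pow(Add(1723, 70), Rational(1, 2)) = Pow(1793, Rational(1, 2))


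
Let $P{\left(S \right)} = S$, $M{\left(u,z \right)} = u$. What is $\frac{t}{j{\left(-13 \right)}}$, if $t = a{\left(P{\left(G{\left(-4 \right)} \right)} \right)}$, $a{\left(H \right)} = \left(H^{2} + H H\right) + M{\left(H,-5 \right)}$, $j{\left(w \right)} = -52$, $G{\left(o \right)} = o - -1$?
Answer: $- \frac{15}{52} \approx -0.28846$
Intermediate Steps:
$G{\left(o \right)} = 1 + o$ ($G{\left(o \right)} = o + 1 = 1 + o$)
$a{\left(H \right)} = H + 2 H^{2}$ ($a{\left(H \right)} = \left(H^{2} + H H\right) + H = \left(H^{2} + H^{2}\right) + H = 2 H^{2} + H = H + 2 H^{2}$)
$t = 15$ ($t = \left(1 - 4\right) \left(1 + 2 \left(1 - 4\right)\right) = - 3 \left(1 + 2 \left(-3\right)\right) = - 3 \left(1 - 6\right) = \left(-3\right) \left(-5\right) = 15$)
$\frac{t}{j{\left(-13 \right)}} = \frac{15}{-52} = 15 \left(- \frac{1}{52}\right) = - \frac{15}{52}$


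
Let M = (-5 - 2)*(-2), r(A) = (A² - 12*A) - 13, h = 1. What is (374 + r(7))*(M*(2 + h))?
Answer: 13692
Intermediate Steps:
r(A) = -13 + A² - 12*A
M = 14 (M = -7*(-2) = 14)
(374 + r(7))*(M*(2 + h)) = (374 + (-13 + 7² - 12*7))*(14*(2 + 1)) = (374 + (-13 + 49 - 84))*(14*3) = (374 - 48)*42 = 326*42 = 13692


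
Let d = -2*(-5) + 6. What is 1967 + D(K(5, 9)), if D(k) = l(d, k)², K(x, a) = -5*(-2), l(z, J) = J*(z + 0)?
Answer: 27567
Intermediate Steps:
d = 16 (d = 10 + 6 = 16)
l(z, J) = J*z
K(x, a) = 10
D(k) = 256*k² (D(k) = (k*16)² = (16*k)² = 256*k²)
1967 + D(K(5, 9)) = 1967 + 256*10² = 1967 + 256*100 = 1967 + 25600 = 27567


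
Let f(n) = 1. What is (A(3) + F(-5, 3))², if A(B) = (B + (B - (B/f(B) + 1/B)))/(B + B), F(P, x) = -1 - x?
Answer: 1024/81 ≈ 12.642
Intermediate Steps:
A(B) = (B - 1/B)/(2*B) (A(B) = (B + (B - (B/1 + 1/B)))/(B + B) = (B + (B - (B*1 + 1/B)))/((2*B)) = (B + (B - (B + 1/B)))*(1/(2*B)) = (B + (B + (-B - 1/B)))*(1/(2*B)) = (B - 1/B)*(1/(2*B)) = (B - 1/B)/(2*B))
(A(3) + F(-5, 3))² = ((½)*(-1 + 3²)/3² + (-1 - 1*3))² = ((½)*(⅑)*(-1 + 9) + (-1 - 3))² = ((½)*(⅑)*8 - 4)² = (4/9 - 4)² = (-32/9)² = 1024/81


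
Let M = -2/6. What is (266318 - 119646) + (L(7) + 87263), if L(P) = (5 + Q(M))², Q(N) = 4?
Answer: 234016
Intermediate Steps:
M = -⅓ (M = -2*⅙ = -⅓ ≈ -0.33333)
L(P) = 81 (L(P) = (5 + 4)² = 9² = 81)
(266318 - 119646) + (L(7) + 87263) = (266318 - 119646) + (81 + 87263) = 146672 + 87344 = 234016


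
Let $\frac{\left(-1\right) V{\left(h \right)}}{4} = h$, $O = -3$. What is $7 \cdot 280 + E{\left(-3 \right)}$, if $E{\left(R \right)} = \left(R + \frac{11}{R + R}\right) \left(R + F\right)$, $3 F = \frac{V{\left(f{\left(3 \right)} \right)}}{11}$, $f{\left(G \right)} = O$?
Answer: $\frac{130201}{66} \approx 1972.7$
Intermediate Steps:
$f{\left(G \right)} = -3$
$V{\left(h \right)} = - 4 h$
$F = \frac{4}{11}$ ($F = \frac{\left(-4\right) \left(-3\right) \frac{1}{11}}{3} = \frac{12 \cdot \frac{1}{11}}{3} = \frac{1}{3} \cdot \frac{12}{11} = \frac{4}{11} \approx 0.36364$)
$E{\left(R \right)} = \left(\frac{4}{11} + R\right) \left(R + \frac{11}{2 R}\right)$ ($E{\left(R \right)} = \left(R + \frac{11}{R + R}\right) \left(R + \frac{4}{11}\right) = \left(R + \frac{11}{2 R}\right) \left(\frac{4}{11} + R\right) = \left(\frac{4}{11} + R\right) \left(R + \frac{11}{2 R}\right)$)
$7 \cdot 280 + E{\left(-3 \right)} = 7 \cdot 280 + \left(\frac{11}{2} + \left(-3\right)^{2} + \frac{2}{-3} + \frac{4}{11} \left(-3\right)\right) = 1960 + \left(\frac{11}{2} + 9 + 2 \left(- \frac{1}{3}\right) - \frac{12}{11}\right) = 1960 + \left(\frac{11}{2} + 9 - \frac{2}{3} - \frac{12}{11}\right) = 1960 + \frac{841}{66} = \frac{130201}{66}$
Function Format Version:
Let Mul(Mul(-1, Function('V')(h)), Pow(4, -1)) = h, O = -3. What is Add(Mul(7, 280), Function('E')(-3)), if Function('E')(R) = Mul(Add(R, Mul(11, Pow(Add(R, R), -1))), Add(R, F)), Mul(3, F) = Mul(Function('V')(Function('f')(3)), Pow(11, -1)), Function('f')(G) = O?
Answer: Rational(130201, 66) ≈ 1972.7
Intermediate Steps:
Function('f')(G) = -3
Function('V')(h) = Mul(-4, h)
F = Rational(4, 11) (F = Mul(Rational(1, 3), Mul(Mul(-4, -3), Pow(11, -1))) = Mul(Rational(1, 3), Mul(12, Rational(1, 11))) = Mul(Rational(1, 3), Rational(12, 11)) = Rational(4, 11) ≈ 0.36364)
Function('E')(R) = Mul(Add(Rational(4, 11), R), Add(R, Mul(Rational(11, 2), Pow(R, -1)))) (Function('E')(R) = Mul(Add(R, Mul(11, Pow(Add(R, R), -1))), Add(R, Rational(4, 11))) = Mul(Add(R, Mul(11, Pow(Mul(2, R), -1))), Add(Rational(4, 11), R)) = Mul(Add(R, Mul(11, Mul(Rational(1, 2), Pow(R, -1)))), Add(Rational(4, 11), R)) = Mul(Add(R, Mul(Rational(11, 2), Pow(R, -1))), Add(Rational(4, 11), R)) = Mul(Add(Rational(4, 11), R), Add(R, Mul(Rational(11, 2), Pow(R, -1)))))
Add(Mul(7, 280), Function('E')(-3)) = Add(Mul(7, 280), Add(Rational(11, 2), Pow(-3, 2), Mul(2, Pow(-3, -1)), Mul(Rational(4, 11), -3))) = Add(1960, Add(Rational(11, 2), 9, Mul(2, Rational(-1, 3)), Rational(-12, 11))) = Add(1960, Add(Rational(11, 2), 9, Rational(-2, 3), Rational(-12, 11))) = Add(1960, Rational(841, 66)) = Rational(130201, 66)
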